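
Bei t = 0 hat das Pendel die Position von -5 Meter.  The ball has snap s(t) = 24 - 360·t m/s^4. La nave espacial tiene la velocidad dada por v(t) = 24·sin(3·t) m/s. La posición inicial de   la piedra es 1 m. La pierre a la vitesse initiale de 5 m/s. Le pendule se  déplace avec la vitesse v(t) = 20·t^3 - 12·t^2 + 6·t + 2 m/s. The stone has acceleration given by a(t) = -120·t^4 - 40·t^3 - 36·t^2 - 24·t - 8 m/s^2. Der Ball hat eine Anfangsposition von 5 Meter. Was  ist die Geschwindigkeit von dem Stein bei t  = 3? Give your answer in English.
We must find the integral of our acceleration equation a(t) = -120·t^4 - 40·t^3 - 36·t^2 - 24·t - 8 1 time. Finding the integral of a(t) and using v(0) = 5: v(t) = -24·t^5 - 10·t^4 - 12·t^3 - 12·t^2 - 8·t + 5. From the given velocity equation v(t) = -24·t^5 - 10·t^4 - 12·t^3 - 12·t^2 - 8·t + 5, we substitute t = 3 to get v = -7093.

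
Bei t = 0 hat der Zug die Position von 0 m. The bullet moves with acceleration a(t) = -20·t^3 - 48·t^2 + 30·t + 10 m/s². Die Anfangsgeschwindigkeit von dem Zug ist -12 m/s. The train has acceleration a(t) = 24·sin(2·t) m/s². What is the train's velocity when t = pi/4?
To solve this, we need to take 1 integral of our acceleration equation a(t) = 24·sin(2·t). Finding the antiderivative of a(t) and using v(0) = -12: v(t) = -12·cos(2·t). We have velocity v(t) = -12·cos(2·t). Substituting t = pi/4: v(pi/4) = 0.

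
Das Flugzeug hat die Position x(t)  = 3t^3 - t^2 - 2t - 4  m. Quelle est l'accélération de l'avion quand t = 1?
En partant de la position x(t) = 3·t^3 - t^2 - 2·t - 4, nous prenons 2 dérivées. En dérivant la position, nous obtenons la vitesse: v(t) = 9·t^2 - 2·t - 2. En prenant d/dt de v(t), nous trouvons a(t) = 18·t - 2. Nous avons l'accélération a(t) = 18·t - 2. En substituant t = 1: a(1) = 16.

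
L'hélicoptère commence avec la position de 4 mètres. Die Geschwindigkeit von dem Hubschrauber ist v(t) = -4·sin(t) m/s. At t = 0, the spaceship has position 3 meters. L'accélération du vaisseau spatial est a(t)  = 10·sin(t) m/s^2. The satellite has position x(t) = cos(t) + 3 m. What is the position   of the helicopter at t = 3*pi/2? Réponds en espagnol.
Para resolver esto, necesitamos tomar 1 integral de nuestra ecuación de la velocidad v(t) = -4·sin(t). Tomando ∫v(t)dt y aplicando x(0) = 4, encontramos x(t) = 4·cos(t). De la ecuación de la posición x(t) = 4·cos(t), sustituimos t = 3*pi/2 para obtener x = 0.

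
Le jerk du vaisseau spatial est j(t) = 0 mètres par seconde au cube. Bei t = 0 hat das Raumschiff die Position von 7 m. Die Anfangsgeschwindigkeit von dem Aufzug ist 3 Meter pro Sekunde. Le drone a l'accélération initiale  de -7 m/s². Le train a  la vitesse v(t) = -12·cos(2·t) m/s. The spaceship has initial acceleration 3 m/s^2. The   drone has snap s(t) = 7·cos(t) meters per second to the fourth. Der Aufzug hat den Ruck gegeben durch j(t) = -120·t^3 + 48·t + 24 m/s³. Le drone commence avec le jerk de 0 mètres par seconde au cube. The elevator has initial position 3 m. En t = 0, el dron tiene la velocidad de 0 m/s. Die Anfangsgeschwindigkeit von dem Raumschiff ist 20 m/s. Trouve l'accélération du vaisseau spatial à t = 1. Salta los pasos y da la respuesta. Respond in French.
a(1) = 3.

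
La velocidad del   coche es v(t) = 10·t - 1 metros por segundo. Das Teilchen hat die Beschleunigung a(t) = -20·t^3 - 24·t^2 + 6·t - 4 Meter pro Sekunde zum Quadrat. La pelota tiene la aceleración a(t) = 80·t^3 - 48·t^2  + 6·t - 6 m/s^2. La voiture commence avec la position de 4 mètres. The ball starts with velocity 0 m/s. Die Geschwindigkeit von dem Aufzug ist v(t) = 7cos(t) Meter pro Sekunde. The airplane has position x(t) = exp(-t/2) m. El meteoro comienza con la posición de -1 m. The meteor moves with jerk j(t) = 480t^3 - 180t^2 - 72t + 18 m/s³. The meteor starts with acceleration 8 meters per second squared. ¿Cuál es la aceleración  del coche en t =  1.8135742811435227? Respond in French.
Pour résoudre ceci, nous devons prendre 1 dérivée de notre équation de la vitesse v(t) = 10·t - 1. En prenant d/dt de v(t), nous trouvons a(t) = 10. Nous avons l'accélération a(t) = 10. En substituant t = 1.8135742811435227: a(1.8135742811435227) = 10.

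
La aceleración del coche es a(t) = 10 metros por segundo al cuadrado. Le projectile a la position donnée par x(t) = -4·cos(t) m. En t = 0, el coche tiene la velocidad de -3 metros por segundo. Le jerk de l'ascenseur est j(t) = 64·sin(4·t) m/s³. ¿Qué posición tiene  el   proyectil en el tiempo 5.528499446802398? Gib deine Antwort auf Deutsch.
Aus der Gleichung für die Position x(t) = -4·cos(t), setzen wir t = 5.528499446802398 ein und erhalten x = -2.91394713427508.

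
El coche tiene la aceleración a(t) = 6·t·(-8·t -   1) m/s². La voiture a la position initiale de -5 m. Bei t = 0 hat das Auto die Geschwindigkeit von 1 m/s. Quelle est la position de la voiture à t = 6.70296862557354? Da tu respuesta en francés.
En partant de l'accélération a(t) = 6·t·(-8·t - 1), nous prenons 2 primitives. En prenant ∫a(t)dt et en appliquant v(0) = 1, nous trouvons v(t) = -16·t^3 - 3·t^2 + 1. L'intégrale de la vitesse est la position. En utilisant x(0) = -5, nous obtenons x(t) = -4·t^4 - t^3 + t - 5. En utilisant x(t) = -4·t^4 - t^3 + t - 5 et en substituant t = 6.70296862557354, nous trouvons x = -8374.20353437264.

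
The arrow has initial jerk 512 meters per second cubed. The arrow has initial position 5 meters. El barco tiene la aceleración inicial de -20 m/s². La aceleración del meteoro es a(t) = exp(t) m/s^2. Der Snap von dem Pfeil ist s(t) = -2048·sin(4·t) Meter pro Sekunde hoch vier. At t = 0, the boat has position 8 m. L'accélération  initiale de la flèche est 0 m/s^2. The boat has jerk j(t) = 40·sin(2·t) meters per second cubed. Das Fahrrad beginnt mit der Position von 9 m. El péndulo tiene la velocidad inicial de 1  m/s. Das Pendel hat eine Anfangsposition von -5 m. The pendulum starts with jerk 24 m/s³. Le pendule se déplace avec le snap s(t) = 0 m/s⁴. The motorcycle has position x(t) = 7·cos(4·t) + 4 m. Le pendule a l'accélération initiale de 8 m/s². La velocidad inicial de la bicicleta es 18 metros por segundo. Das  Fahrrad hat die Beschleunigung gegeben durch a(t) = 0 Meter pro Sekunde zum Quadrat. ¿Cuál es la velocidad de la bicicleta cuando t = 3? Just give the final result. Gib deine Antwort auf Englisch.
v(3) = 18.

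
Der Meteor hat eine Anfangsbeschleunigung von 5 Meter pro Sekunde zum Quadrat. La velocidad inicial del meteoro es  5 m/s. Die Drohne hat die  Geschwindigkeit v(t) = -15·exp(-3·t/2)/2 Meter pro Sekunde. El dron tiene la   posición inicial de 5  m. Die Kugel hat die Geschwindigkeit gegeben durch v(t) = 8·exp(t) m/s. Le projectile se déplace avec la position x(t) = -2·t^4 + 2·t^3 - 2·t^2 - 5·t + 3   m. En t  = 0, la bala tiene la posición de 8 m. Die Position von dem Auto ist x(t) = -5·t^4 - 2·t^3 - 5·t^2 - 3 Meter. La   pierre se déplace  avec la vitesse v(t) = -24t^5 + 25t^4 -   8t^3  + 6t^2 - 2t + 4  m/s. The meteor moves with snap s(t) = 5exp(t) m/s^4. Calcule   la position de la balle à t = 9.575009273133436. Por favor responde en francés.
Nous devons trouver la primitive de notre équation de la vitesse v(t) = 8·exp(t) 1 fois. La primitive de la vitesse, avec x(0) = 8, donne la position: x(t) = 8·exp(t). En utilisant x(t) = 8·exp(t) et en substituant t = 9.575009273133436, nous trouvons x = 115202.970766293.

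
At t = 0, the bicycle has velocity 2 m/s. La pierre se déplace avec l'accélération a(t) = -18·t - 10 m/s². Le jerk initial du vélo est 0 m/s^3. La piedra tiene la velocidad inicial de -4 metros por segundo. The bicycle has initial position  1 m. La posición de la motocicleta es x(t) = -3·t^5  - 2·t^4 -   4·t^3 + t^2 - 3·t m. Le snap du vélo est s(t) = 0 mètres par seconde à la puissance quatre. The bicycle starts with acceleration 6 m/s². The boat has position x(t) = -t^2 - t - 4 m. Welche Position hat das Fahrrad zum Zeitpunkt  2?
Wir müssen das Integral unserer Gleichung für den Snap s(t) = 0 4-mal finden. Das Integral von dem Snap ist der Ruck. Mit j(0) = 0 erhalten wir j(t) = 0. Das Integral von dem Ruck ist die Beschleunigung. Mit a(0) = 6 erhalten wir a(t) = 6. Mit ∫a(t)dt und Anwendung von v(0) = 2, finden wir v(t) = 6·t + 2. Die Stammfunktion von der Geschwindigkeit, mit x(0) = 1, ergibt die Position: x(t) = 3·t^2 + 2·t + 1. Mit x(t) = 3·t^2 + 2·t + 1 und Einsetzen von t = 2, finden wir x = 17.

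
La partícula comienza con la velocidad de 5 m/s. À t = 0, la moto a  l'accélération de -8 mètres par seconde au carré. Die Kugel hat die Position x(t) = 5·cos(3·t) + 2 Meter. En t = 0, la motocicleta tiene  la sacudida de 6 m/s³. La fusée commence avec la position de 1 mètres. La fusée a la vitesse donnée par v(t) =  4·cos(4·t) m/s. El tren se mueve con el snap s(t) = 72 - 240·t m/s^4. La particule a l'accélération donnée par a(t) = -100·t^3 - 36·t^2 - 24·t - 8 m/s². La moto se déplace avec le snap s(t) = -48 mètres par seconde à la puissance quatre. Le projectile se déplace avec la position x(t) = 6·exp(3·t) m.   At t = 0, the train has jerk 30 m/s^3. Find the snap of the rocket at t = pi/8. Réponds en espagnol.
Partiendo de la velocidad v(t) = 4·cos(4·t), tomamos 3 derivadas. Tomando d/dt de v(t), encontramos a(t) = -16·sin(4·t). Tomando d/dt de a(t), encontramos j(t) = -64·cos(4·t). Derivando la sacudida, obtenemos el snap: s(t) = 256·sin(4·t). De la ecuación del snap s(t) = 256·sin(4·t), sustituimos t = pi/8 para obtener s = 256.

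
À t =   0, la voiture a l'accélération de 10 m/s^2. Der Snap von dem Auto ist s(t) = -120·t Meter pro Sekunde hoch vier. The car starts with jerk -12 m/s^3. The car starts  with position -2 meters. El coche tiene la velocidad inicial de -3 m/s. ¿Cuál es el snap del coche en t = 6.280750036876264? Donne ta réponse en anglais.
From the given snap equation s(t) = -120·t, we substitute t = 6.280750036876264 to get s = -753.690004425152.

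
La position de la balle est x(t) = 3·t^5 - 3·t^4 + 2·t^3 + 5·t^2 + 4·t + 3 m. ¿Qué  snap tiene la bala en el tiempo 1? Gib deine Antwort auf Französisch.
En partant de la position x(t) = 3·t^5 - 3·t^4 + 2·t^3 + 5·t^2 + 4·t + 3, nous prenons 4 dérivées. En prenant d/dt de x(t), nous trouvons v(t) = 15·t^4 - 12·t^3 + 6·t^2 + 10·t + 4. En prenant d/dt de v(t), nous trouvons a(t) = 60·t^3 - 36·t^2 + 12·t + 10. En dérivant l'accélération, nous obtenons le jerk: j(t) = 180·t^2 - 72·t + 12. En dérivant le jerk, nous obtenons le snap: s(t) = 360·t - 72. Nous avons le snap s(t) = 360·t - 72. En substituant t = 1: s(1) = 288.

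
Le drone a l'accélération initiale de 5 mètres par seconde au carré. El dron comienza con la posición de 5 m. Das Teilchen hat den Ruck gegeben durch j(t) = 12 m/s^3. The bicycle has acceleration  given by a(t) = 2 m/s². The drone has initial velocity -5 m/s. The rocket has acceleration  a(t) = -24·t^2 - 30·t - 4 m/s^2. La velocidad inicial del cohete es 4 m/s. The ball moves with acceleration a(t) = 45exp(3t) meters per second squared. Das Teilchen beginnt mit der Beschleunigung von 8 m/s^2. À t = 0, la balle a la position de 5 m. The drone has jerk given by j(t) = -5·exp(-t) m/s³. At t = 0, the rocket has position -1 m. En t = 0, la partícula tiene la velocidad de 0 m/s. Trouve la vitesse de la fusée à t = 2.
Pour résoudre ceci, nous devons prendre 1 primitive de notre équation de l'accélération a(t) = -24·t^2 - 30·t - 4. L'intégrale de l'accélération est la vitesse. En utilisant v(0) = 4, nous obtenons v(t) = -8·t^3 - 15·t^2 - 4·t + 4. Nous avons la vitesse v(t) = -8·t^3 - 15·t^2 - 4·t + 4. En substituant t = 2: v(2) = -128.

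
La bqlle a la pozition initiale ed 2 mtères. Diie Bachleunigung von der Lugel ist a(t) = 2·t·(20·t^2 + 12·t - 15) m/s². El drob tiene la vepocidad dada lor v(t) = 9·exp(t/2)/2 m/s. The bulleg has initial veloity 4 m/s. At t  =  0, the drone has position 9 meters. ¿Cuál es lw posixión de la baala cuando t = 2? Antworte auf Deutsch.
Wir müssen das Integral unserer Gleichung für die Beschleunigung a(t) = 2·t·(20·t^2 + 12·t - 15) 2-mal finden. Durch Integration von der Beschleunigung und Verwendung der Anfangsbedingung v(0) = 4, erhalten wir v(t) = 10·t^4 + 8·t^3 - 15·t^2 + 4. Mit ∫v(t)dt und Anwendung von x(0) = 2, finden wir x(t) = 2·t^5 + 2·t^4 - 5·t^3 + 4·t + 2. Aus der Gleichung für die Position x(t) = 2·t^5 + 2·t^4 - 5·t^3 + 4·t + 2, setzen wir t = 2 ein und erhalten x = 66.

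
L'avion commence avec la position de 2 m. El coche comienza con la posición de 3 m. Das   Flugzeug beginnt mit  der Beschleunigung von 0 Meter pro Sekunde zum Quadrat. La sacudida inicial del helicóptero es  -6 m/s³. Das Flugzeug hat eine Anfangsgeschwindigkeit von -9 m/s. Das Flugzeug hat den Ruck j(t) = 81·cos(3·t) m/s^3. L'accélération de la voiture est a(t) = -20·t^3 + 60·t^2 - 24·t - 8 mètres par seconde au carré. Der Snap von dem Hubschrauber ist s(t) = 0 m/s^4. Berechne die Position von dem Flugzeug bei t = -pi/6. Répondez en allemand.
Wir müssen das Integral unserer Gleichung für den Ruck j(t) = 81·cos(3·t) 3-mal finden. Mit ∫j(t)dt und Anwendung von a(0) = 0, finden wir a(t) = 27·sin(3·t). Durch Integration von der Beschleunigung und Verwendung der Anfangsbedingung v(0) = -9, erhalten wir v(t) = -9·cos(3·t). Mit ∫v(t)dt und Anwendung von x(0) = 2, finden wir x(t) = 2 - 3·sin(3·t). Mit x(t) = 2 - 3·sin(3·t) und Einsetzen von t = -pi/6, finden wir x = 5.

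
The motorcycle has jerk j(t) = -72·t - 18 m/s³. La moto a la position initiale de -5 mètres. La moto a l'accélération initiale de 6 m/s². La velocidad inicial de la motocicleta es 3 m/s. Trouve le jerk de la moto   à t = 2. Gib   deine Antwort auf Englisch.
Using j(t) = -72·t - 18 and substituting t = 2, we find j = -162.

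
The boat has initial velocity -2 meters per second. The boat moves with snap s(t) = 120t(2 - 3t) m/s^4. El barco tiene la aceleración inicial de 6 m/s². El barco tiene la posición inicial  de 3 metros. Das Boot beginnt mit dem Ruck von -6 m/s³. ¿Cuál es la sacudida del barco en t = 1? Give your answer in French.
Pour résoudre ceci, nous devons prendre 1 intégrale de notre équation du snap s(t) = 120·t·(2 - 3·t). En prenant ∫s(t)dt et en appliquant j(0) = -6, nous trouvons j(t) = -120·t^3 + 120·t^2 - 6. En utilisant j(t) = -120·t^3 + 120·t^2 - 6 et en substituant t = 1, nous trouvons j = -6.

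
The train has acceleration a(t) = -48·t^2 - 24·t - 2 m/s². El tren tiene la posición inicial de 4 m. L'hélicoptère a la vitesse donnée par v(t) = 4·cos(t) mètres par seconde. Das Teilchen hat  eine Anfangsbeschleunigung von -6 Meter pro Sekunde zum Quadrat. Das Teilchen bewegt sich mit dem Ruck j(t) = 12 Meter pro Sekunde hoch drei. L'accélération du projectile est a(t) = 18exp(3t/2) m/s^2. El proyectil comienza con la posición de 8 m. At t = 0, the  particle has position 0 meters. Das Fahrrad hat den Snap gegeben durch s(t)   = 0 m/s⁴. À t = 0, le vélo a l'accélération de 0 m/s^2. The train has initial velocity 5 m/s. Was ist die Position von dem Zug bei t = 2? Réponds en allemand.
Wir müssen unsere Gleichung für die Beschleunigung a(t) = -48·t^2 - 24·t - 2 2-mal integrieren. Die Stammfunktion von der Beschleunigung, mit v(0) = 5, ergibt die Geschwindigkeit: v(t) = -16·t^3 - 12·t^2 - 2·t + 5. Mit ∫v(t)dt und Anwendung von x(0) = 4, finden wir x(t) = -4·t^4 - 4·t^3 - t^2 + 5·t + 4. Aus der Gleichung für die Position x(t) = -4·t^4 - 4·t^3 - t^2 + 5·t + 4, setzen wir t = 2 ein und erhalten x = -86.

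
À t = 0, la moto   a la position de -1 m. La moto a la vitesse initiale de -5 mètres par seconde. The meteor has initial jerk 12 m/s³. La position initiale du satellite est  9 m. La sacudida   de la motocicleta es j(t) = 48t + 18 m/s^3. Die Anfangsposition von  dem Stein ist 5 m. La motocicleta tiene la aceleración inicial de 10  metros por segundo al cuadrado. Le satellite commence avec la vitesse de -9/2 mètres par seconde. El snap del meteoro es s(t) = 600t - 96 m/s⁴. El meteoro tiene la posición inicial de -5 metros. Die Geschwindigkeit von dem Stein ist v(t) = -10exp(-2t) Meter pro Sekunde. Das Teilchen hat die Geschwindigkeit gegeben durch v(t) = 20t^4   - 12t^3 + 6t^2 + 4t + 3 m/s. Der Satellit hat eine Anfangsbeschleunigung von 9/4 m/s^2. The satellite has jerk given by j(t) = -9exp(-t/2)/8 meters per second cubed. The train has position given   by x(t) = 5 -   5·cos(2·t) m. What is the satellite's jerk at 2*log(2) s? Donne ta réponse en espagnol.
De la ecuación de la sacudida j(t) = -9·exp(-t/2)/8, sustituimos t = 2*log(2) para obtener j = -9/16.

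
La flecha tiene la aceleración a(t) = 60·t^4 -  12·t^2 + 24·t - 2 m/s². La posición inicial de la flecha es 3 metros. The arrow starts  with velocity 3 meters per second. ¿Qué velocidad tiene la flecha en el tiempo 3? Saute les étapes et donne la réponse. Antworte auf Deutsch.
Die Geschwindigkeit bei t = 3 ist v = 2913.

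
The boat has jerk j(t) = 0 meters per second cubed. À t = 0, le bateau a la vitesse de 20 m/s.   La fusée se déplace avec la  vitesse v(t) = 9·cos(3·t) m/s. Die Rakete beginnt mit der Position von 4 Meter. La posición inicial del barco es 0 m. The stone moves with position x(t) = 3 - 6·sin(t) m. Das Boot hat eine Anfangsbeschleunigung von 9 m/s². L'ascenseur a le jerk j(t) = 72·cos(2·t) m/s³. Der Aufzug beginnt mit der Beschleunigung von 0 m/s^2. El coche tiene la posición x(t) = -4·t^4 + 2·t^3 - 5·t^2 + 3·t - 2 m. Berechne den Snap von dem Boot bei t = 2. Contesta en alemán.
Wir müssen unsere Gleichung für den Ruck j(t) = 0 1-mal ableiten. Die Ableitung von dem Ruck ergibt den Snap: s(t) = 0. Mit s(t) = 0 und Einsetzen von t = 2, finden wir s = 0.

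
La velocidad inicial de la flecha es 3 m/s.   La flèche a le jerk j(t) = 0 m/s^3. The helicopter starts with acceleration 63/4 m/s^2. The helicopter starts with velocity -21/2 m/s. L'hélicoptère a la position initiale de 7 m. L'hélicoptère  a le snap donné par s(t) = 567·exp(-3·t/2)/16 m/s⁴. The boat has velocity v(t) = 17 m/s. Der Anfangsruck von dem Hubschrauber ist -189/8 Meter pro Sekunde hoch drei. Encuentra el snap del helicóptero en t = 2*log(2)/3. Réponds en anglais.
We have snap s(t) = 567·exp(-3·t/2)/16. Substituting t = 2*log(2)/3: s(2*log(2)/3) = 567/32.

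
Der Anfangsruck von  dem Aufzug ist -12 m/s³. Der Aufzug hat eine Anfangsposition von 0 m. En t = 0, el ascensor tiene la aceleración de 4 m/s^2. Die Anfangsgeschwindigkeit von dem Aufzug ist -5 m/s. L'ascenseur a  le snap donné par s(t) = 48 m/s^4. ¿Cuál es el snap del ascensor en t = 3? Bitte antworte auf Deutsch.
Aus der Gleichung für den Snap s(t) = 48, setzen wir t = 3 ein und erhalten s = 48.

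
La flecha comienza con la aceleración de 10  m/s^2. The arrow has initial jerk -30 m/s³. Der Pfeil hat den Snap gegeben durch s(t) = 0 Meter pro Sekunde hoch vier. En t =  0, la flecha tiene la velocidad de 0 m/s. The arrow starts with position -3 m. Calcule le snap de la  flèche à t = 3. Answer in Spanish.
De la ecuación del snap s(t) = 0, sustituimos t = 3 para obtener s = 0.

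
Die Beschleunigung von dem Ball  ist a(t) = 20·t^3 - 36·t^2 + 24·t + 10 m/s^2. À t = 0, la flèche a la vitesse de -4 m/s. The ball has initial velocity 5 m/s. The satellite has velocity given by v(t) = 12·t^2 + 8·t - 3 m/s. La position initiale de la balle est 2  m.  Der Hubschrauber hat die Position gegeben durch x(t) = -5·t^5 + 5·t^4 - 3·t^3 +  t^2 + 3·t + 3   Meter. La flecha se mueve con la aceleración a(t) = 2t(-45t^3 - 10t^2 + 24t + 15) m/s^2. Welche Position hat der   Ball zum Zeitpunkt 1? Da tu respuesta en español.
Para resolver esto, necesitamos tomar 2 integrales de nuestra ecuación de la aceleración a(t) = 20·t^3 - 36·t^2 + 24·t + 10. Integrando la aceleración y usando la condición inicial v(0) = 5, obtenemos v(t) = 5·t^4 - 12·t^3 + 12·t^2 + 10·t + 5. La integral de la velocidad es la posición. Usando x(0) = 2, obtenemos x(t) = t^5 - 3·t^4 + 4·t^3 + 5·t^2 + 5·t + 2. De la ecuación de la posición x(t) = t^5 - 3·t^4 + 4·t^3 + 5·t^2 + 5·t + 2, sustituimos t = 1 para obtener x = 14.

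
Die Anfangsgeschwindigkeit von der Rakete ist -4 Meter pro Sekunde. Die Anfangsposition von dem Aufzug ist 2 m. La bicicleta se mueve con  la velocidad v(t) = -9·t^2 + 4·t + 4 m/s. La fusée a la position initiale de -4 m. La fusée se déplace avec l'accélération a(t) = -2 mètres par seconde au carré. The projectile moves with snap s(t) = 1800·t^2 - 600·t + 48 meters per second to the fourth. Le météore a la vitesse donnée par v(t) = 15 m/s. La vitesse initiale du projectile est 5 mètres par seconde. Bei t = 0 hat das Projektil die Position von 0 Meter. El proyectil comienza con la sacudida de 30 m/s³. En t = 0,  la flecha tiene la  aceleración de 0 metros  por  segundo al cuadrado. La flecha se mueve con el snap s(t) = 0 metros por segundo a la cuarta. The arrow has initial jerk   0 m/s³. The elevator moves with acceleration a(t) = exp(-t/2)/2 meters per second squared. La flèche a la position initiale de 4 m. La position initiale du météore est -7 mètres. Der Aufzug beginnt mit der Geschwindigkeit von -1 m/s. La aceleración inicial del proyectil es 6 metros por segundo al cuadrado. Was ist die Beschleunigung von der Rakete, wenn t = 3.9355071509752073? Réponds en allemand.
Mit a(t) = -2 und Einsetzen von t = 3.9355071509752073, finden wir a = -2.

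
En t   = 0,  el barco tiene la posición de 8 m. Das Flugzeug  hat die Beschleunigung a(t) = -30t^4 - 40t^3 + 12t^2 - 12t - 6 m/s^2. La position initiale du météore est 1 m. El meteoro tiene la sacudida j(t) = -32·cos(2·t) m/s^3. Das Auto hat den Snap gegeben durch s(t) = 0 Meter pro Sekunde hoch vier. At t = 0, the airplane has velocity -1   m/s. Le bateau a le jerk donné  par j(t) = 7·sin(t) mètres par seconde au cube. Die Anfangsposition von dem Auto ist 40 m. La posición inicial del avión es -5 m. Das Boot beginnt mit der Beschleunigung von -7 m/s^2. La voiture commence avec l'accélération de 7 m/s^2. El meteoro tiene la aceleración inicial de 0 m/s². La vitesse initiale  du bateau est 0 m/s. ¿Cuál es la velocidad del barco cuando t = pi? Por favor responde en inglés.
We need to integrate our jerk equation j(t) = 7·sin(t) 2 times. Taking ∫j(t)dt and applying a(0) = -7, we find a(t) = -7·cos(t). Integrating acceleration and using the initial condition v(0) = 0, we get v(t) = -7·sin(t). From the given velocity equation v(t) = -7·sin(t), we substitute t = pi to get v = 0.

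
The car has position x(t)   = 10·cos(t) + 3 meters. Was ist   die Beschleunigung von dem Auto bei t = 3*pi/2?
Wir müssen unsere Gleichung für die Position x(t) = 10·cos(t) + 3 2-mal ableiten. Durch Ableiten von der Position erhalten wir die Geschwindigkeit: v(t) = -10·sin(t). Die Ableitung von der Geschwindigkeit ergibt die Beschleunigung: a(t) = -10·cos(t). Aus der Gleichung für die Beschleunigung a(t) = -10·cos(t), setzen wir t = 3*pi/2 ein und erhalten a = 0.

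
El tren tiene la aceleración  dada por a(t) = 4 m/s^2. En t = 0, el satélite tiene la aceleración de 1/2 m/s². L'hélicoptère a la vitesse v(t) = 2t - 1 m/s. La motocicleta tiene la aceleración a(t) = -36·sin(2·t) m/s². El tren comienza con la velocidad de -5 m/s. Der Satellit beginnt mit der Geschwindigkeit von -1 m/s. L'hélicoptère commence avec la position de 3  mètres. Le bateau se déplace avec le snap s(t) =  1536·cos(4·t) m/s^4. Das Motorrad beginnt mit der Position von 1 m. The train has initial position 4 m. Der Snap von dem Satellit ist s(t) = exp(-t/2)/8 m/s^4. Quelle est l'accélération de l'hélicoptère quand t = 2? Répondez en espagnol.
Para resolver esto, necesitamos tomar 1 derivada de nuestra ecuación de la velocidad v(t) = 2·t - 1. Tomando d/dt de v(t), encontramos a(t) = 2. Usando a(t) = 2 y sustituyendo t = 2, encontramos a = 2.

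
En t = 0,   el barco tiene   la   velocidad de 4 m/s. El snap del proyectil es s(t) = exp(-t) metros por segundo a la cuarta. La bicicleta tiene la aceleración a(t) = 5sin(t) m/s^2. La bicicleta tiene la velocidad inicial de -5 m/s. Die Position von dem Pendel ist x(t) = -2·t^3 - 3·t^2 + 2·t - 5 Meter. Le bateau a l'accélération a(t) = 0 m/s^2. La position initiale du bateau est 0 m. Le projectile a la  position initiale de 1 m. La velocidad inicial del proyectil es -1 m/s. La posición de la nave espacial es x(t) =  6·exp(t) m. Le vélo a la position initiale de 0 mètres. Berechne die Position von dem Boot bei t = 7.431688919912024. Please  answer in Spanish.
Partiendo de la aceleración a(t) = 0, tomamos 2 antiderivadas. La antiderivada de la aceleración es la velocidad. Usando v(0) = 4, obtenemos v(t) = 4. Integrando la velocidad y usando la condición inicial x(0) = 0, obtenemos x(t) = 4·t. Tenemos la posición x(t) = 4·t. Sustituyendo t = 7.431688919912024: x(7.431688919912024) = 29.7267556796481.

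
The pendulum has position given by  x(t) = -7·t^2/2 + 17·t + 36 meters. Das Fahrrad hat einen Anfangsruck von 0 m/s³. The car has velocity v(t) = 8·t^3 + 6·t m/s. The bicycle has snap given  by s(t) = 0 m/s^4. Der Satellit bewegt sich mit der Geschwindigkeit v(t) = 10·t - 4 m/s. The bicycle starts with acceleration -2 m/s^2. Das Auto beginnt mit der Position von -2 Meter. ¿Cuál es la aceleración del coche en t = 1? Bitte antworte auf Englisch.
Starting from velocity v(t) = 8·t^3 + 6·t, we take 1 derivative. Differentiating velocity, we get acceleration: a(t) = 24·t^2 + 6. From the given acceleration equation a(t) = 24·t^2 + 6, we substitute t = 1 to get a = 30.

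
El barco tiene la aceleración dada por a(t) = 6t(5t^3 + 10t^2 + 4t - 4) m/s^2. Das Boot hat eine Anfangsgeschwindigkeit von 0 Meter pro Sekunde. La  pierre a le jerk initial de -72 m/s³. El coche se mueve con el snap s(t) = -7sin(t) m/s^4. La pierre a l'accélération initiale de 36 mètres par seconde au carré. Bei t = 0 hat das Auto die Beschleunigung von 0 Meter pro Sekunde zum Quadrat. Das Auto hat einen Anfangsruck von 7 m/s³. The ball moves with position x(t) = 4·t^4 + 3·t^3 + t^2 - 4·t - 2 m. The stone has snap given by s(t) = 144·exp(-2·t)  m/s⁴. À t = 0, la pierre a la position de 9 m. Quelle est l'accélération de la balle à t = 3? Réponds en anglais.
To solve this, we need to take 2 derivatives of our position equation x(t) = 4·t^4 + 3·t^3 + t^2 - 4·t - 2. The derivative of position gives velocity: v(t) = 16·t^3 + 9·t^2 + 2·t - 4. Differentiating velocity, we get acceleration: a(t) = 48·t^2 + 18·t + 2. From the given acceleration equation a(t) = 48·t^2 + 18·t + 2, we substitute t = 3 to get a = 488.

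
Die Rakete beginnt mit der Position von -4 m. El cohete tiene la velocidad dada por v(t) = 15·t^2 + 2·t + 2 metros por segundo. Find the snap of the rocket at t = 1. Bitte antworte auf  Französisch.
Pour résoudre ceci, nous devons prendre 3 dérivées de notre équation de la vitesse v(t) = 15·t^2 + 2·t + 2. En prenant d/dt de v(t), nous trouvons a(t) = 30·t + 2. La dérivée de l'accélération donne le jerk: j(t) = 30. En dérivant le jerk, nous obtenons le snap: s(t) = 0. Nous avons le snap s(t) = 0. En substituant t = 1: s(1) = 0.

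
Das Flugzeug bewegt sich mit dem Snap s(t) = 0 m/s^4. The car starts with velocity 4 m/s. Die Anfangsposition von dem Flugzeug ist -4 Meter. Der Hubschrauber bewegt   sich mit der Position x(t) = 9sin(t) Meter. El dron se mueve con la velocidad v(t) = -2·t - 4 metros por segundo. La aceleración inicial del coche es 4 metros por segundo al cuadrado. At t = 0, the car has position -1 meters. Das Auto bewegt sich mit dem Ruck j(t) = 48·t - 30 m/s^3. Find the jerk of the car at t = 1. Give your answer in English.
From the given jerk equation j(t) = 48·t - 30, we substitute t = 1 to get j = 18.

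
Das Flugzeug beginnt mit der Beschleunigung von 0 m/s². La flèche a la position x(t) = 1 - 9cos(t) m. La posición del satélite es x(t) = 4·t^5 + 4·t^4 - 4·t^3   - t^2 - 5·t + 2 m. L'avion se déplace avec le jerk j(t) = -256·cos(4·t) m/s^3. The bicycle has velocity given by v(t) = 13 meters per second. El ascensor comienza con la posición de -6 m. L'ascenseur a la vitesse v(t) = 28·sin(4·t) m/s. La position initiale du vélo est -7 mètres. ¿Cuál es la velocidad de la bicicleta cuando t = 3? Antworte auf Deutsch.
Mit v(t) = 13 und Einsetzen von t = 3, finden wir v = 13.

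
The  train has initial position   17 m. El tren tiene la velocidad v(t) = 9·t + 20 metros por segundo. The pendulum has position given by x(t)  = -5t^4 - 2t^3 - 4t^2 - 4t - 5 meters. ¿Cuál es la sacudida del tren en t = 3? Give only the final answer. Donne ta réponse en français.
À t = 3, j = 0.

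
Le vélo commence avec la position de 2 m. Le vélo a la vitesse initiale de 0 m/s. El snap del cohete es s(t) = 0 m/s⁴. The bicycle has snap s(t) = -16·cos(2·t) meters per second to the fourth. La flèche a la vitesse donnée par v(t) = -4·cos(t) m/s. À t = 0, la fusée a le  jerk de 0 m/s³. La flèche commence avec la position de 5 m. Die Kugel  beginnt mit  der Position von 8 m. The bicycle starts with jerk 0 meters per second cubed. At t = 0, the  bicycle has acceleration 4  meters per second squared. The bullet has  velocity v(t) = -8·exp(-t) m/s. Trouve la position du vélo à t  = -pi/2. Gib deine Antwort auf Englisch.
We must find the integral of our snap equation s(t) = -16·cos(2·t) 4 times. Integrating snap and using the initial condition j(0) = 0, we get j(t) = -8·sin(2·t). The integral of jerk, with a(0) = 4, gives acceleration: a(t) = 4·cos(2·t). The integral of acceleration is velocity. Using v(0) = 0, we get v(t) = 2·sin(2·t). Finding the integral of v(t) and using x(0) = 2: x(t) = 3 - cos(2·t). Using x(t) = 3 - cos(2·t) and substituting t = -pi/2, we find x = 4.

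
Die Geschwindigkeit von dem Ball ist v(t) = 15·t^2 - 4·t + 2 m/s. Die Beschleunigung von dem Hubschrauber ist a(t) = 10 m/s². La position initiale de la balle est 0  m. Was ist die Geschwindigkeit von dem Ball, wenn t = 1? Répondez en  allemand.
Mit v(t) = 15·t^2 - 4·t + 2 und Einsetzen von t = 1, finden wir v = 13.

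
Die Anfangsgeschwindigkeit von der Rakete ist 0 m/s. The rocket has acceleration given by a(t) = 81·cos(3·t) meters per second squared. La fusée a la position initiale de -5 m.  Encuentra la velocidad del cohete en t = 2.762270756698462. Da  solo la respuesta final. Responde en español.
La velocidad en t = 2.762270756698462 es v = 24.5101167042551.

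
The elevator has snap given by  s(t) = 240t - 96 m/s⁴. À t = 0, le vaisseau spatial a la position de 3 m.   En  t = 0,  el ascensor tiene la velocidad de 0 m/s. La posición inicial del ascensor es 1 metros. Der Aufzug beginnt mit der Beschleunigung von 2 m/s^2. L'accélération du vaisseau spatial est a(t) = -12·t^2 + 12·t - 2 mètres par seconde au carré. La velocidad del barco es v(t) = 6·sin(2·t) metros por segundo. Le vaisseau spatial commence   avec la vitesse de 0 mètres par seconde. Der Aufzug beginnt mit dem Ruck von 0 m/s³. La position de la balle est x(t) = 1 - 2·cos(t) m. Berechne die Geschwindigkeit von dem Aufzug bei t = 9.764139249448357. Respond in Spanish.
Partiendo del snap s(t) = 240·t - 96, tomamos 3 antiderivadas. Tomando ∫s(t)dt y aplicando j(0) = 0, encontramos j(t) = 24·t·(5·t - 4). Tomando ∫j(t)dt y aplicando a(0) = 2, encontramos a(t) = 40·t^3 - 48·t^2 + 2. Tomando ∫a(t)dt y aplicando v(0) = 0, encontramos v(t) = 10·t^4 - 16·t^3 + 2·t. Tenemos la velocidad v(t) = 10·t^4 - 16·t^3 + 2·t. Sustituyendo t = 9.764139249448357: v(9.764139249448357) = 76019.3015622486.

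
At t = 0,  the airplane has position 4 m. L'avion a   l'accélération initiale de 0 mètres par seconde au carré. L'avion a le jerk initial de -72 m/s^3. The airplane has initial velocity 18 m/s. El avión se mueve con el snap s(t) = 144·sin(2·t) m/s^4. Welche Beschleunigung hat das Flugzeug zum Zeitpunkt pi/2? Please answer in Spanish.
Para resolver esto, necesitamos tomar 2 antiderivadas de nuestra ecuación del snap s(t) = 144·sin(2·t). Integrando el snap y usando la condición inicial j(0) = -72, obtenemos j(t) = -72·cos(2·t). Tomando ∫j(t)dt y aplicando a(0) = 0, encontramos a(t) = -36·sin(2·t). De la ecuación de la aceleración a(t) = -36·sin(2·t), sustituimos t = pi/2 para obtener a = 0.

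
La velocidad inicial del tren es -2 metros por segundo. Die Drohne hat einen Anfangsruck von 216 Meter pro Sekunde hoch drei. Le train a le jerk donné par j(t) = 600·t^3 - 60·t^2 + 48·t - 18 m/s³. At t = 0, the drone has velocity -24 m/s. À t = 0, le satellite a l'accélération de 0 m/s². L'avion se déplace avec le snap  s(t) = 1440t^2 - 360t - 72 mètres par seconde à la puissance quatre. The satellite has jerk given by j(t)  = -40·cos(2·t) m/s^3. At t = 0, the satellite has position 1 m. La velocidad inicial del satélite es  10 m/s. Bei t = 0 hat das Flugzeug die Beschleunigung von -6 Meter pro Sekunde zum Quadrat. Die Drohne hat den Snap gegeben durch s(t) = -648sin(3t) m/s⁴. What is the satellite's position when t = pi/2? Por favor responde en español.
Partiendo de la sacudida j(t) = -40·cos(2·t), tomamos 3 integrales. La antiderivada de la sacudida es la aceleración. Usando a(0) = 0, obtenemos a(t) = -20·sin(2·t). Integrando la aceleración y usando la condición inicial v(0) = 10, obtenemos v(t) = 10·cos(2·t). La integral de la velocidad es la posición. Usando x(0) = 1, obtenemos x(t) = 5·sin(2·t) + 1. De la ecuación de la posición x(t) = 5·sin(2·t) + 1, sustituimos t = pi/2 para obtener x = 1.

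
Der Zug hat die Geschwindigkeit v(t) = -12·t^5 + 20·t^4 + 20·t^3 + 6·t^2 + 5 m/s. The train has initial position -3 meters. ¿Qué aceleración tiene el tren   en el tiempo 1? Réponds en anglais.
To solve this, we need to take 1 derivative of our velocity equation v(t) = -12·t^5 + 20·t^4 + 20·t^3 + 6·t^2 + 5. Differentiating velocity, we get acceleration: a(t) = -60·t^4 + 80·t^3 + 60·t^2 + 12·t. We have acceleration a(t) = -60·t^4 + 80·t^3 + 60·t^2 + 12·t. Substituting t = 1: a(1) = 92.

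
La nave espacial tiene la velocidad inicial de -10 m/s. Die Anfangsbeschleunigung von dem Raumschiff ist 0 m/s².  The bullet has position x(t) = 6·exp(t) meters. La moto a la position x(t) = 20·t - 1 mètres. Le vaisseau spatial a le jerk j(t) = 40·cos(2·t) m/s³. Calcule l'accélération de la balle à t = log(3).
En partant de la position x(t) = 6·exp(t), nous prenons 2 dérivées. En dérivant la position, nous obtenons la vitesse: v(t) = 6·exp(t). La dérivée de la vitesse donne l'accélération: a(t) = 6·exp(t). Nous avons l'accélération a(t) = 6·exp(t). En substituant t = log(3): a(log(3)) = 18.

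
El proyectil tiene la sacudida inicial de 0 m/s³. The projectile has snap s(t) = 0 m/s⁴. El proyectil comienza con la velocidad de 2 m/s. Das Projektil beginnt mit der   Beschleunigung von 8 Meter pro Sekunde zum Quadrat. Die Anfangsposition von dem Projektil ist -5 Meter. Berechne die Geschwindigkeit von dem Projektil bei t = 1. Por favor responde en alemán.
Um dies zu lösen, müssen wir 3 Integrale unserer Gleichung für den Snap s(t) = 0 finden. Das Integral von dem Snap ist der Ruck. Mit j(0) = 0 erhalten wir j(t) = 0. Die Stammfunktion von dem Ruck, mit a(0) = 8, ergibt die Beschleunigung: a(t) = 8. Das Integral von der Beschleunigung ist die Geschwindigkeit. Mit v(0) = 2 erhalten wir v(t) = 8·t + 2. Aus der Gleichung für die Geschwindigkeit v(t) = 8·t + 2, setzen wir t = 1 ein und erhalten v = 10.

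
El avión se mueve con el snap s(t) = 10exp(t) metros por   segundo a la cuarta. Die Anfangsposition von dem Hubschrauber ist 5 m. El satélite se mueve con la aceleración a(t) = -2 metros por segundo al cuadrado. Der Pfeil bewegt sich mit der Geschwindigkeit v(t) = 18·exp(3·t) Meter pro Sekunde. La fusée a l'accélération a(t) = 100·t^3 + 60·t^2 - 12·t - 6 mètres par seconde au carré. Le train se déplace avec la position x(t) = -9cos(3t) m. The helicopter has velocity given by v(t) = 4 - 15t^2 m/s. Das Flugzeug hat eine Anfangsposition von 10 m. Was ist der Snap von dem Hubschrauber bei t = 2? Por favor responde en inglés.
We must differentiate our velocity equation v(t) = 4 - 15·t^2 3 times. The derivative of velocity gives acceleration: a(t) = -30·t. Taking d/dt of a(t), we find j(t) = -30. Taking d/dt of j(t), we find s(t) = 0. From the given snap equation s(t) = 0, we substitute t = 2 to get s = 0.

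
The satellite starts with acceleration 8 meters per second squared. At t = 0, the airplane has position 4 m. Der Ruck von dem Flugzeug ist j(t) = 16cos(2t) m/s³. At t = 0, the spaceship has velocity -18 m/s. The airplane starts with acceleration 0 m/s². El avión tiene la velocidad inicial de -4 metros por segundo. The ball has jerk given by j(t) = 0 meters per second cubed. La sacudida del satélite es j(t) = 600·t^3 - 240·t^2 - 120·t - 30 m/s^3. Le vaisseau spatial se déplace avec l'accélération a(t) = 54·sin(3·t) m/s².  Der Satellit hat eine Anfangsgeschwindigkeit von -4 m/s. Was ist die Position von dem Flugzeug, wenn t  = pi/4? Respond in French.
En partant du jerk j(t) = 16·cos(2·t), nous prenons 3 primitives. La primitive du jerk est l'accélération. En utilisant a(0) = 0, nous obtenons a(t) = 8·sin(2·t). En prenant ∫a(t)dt et en appliquant v(0) = -4, nous trouvons v(t) = -4·cos(2·t). En intégrant la vitesse et en utilisant la condition initiale x(0) = 4, nous obtenons x(t) = 4 - 2·sin(2·t). Nous avons la position x(t) = 4 - 2·sin(2·t). En substituant t = pi/4: x(pi/4) = 2.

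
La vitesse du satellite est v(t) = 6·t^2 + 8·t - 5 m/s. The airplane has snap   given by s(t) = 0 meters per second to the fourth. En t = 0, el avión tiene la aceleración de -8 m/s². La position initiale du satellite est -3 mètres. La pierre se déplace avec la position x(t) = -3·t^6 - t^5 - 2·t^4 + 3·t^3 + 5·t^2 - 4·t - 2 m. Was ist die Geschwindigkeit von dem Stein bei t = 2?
Um dies zu lösen, müssen wir 1 Ableitung unserer Gleichung für die Position x(t) = -3·t^6 - t^5 - 2·t^4 + 3·t^3 + 5·t^2 - 4·t - 2 nehmen. Mit d/dt von x(t) finden wir v(t) = -18·t^5 - 5·t^4 - 8·t^3 + 9·t^2 + 10·t - 4. Mit v(t) = -18·t^5 - 5·t^4 - 8·t^3 + 9·t^2 + 10·t - 4 und Einsetzen von t = 2, finden wir v = -668.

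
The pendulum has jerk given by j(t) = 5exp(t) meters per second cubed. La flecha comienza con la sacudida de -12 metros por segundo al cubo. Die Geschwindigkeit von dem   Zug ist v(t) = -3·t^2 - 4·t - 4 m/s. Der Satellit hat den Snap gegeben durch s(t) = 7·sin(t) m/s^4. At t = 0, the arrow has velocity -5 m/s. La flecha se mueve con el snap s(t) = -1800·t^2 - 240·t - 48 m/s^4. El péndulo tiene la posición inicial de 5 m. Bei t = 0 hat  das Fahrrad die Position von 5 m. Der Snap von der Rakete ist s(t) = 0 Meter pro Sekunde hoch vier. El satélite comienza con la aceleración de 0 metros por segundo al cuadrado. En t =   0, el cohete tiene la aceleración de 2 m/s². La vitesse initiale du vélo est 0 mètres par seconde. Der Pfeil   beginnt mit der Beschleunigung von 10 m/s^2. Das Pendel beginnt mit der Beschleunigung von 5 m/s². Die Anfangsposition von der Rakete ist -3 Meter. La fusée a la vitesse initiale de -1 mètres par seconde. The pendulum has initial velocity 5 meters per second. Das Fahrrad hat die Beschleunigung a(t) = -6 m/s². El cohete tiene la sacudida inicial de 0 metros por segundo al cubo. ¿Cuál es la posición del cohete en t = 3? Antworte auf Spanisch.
Partiendo del snap s(t) = 0, tomamos 4 antiderivadas. Tomando ∫s(t)dt y aplicando j(0) = 0, encontramos j(t) = 0. La integral de la sacudida es la aceleración. Usando a(0) = 2, obtenemos a(t) = 2. La antiderivada de la aceleración, con v(0) = -1, da la velocidad: v(t) = 2·t - 1. La antiderivada de la velocidad es la posición. Usando x(0) = -3, obtenemos x(t) = t^2 - t - 3. Tenemos la posición x(t) = t^2 - t - 3. Sustituyendo t = 3: x(3) = 3.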